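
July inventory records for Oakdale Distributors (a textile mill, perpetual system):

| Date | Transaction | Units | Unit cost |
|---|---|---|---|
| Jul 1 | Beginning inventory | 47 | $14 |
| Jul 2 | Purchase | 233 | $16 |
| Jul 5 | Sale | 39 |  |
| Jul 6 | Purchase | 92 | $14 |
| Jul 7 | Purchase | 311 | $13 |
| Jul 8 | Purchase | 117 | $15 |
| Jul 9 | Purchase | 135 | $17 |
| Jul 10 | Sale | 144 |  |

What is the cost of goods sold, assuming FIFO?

COGS = $2,834

Jul 5, 39 sold [FIFO — oldest first]: 39 @ $14 = $546
Jul 10, 144 sold [FIFO — oldest first]: 8 @ $14 + 136 @ $16 = $2,288
Total COGS = $546 + $2,288 = $2,834
Ending inventory: 97 @ $16 + 92 @ $14 + 311 @ $13 + 117 @ $15 + 135 @ $17 = $10,933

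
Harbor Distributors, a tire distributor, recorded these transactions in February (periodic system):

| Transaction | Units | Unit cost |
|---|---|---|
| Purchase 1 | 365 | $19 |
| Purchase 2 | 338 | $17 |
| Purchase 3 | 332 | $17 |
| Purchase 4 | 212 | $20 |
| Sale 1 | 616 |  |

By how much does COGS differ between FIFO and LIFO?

FIFO COGS: 365 @ $19 + 251 @ $17 = $11,202
LIFO COGS: 212 @ $20 + 332 @ $17 + 72 @ $17 = $11,108
Difference = |$11,202 − $11,108| = $94

$94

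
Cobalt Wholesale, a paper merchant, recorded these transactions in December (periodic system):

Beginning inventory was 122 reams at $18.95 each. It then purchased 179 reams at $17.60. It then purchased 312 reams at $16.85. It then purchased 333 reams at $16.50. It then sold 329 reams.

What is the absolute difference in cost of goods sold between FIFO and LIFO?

FIFO COGS: 122 @ $18.95 + 179 @ $17.60 + 28 @ $16.85 = $5,934.10
LIFO COGS: 329 @ $16.50 = $5,428.50
Difference = |$5,934.10 − $5,428.50| = $505.60

$505.60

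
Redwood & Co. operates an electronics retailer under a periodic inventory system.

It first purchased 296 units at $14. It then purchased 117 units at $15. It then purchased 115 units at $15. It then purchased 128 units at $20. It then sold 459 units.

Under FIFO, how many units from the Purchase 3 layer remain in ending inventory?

69

Sale 1 (459) [FIFO — oldest first]: 296 @ $14 + 117 @ $15 + 46 @ $15 = $6,589
Ending inventory: 69 @ $15 + 128 @ $20 = $3,595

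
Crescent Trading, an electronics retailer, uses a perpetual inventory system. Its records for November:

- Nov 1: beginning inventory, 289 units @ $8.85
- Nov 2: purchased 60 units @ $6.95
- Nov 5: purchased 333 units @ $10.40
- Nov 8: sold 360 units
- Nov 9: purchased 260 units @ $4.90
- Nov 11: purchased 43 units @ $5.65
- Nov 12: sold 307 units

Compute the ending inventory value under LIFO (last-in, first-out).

Nov 8, 360 sold [LIFO — newest first]: 333 @ $10.40 + 27 @ $6.95 = $3,650.85
Nov 12, 307 sold [LIFO — newest first]: 43 @ $5.65 + 260 @ $4.90 + 4 @ $6.95 = $1,544.75
Total COGS = $3,650.85 + $1,544.75 = $5,195.60
Ending inventory: 289 @ $8.85 + 29 @ $6.95 = $2,759.20
Check: goods available $7,954.80 = COGS $5,195.60 + ending $2,759.20

Ending inventory = $2,759.20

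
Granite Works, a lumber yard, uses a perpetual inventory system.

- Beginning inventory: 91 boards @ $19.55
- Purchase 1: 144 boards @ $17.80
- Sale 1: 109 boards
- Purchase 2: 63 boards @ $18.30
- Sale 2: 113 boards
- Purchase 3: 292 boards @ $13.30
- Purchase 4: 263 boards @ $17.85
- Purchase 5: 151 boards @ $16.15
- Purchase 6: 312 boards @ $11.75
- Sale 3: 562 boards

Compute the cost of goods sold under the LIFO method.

COGS = $11,881.15

Sale 1 (109) [LIFO — newest first]: 109 @ $17.80 = $1,940.20
Sale 2 (113) [LIFO — newest first]: 63 @ $18.30 + 35 @ $17.80 + 15 @ $19.55 = $2,069.15
Sale 3 (562) [LIFO — newest first]: 312 @ $11.75 + 151 @ $16.15 + 99 @ $17.85 = $7,871.80
Total COGS = $1,940.20 + $2,069.15 + $7,871.80 = $11,881.15
Ending inventory: 76 @ $19.55 + 292 @ $13.30 + 164 @ $17.85 = $8,296.80
Check: goods available $20,177.95 = COGS $11,881.15 + ending $8,296.80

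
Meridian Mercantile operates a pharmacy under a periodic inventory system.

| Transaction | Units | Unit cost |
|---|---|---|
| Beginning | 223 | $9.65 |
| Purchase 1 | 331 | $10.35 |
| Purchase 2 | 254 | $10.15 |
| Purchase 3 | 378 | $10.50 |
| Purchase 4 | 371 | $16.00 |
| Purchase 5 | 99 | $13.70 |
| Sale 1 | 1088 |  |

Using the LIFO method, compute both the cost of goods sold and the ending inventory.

COGS = $13,697.30; ending inventory = $5,719.90

Sale 1 (1088) [LIFO — newest first]: 99 @ $13.70 + 371 @ $16.00 + 378 @ $10.50 + 240 @ $10.15 = $13,697.30
Ending inventory: 223 @ $9.65 + 331 @ $10.35 + 14 @ $10.15 = $5,719.90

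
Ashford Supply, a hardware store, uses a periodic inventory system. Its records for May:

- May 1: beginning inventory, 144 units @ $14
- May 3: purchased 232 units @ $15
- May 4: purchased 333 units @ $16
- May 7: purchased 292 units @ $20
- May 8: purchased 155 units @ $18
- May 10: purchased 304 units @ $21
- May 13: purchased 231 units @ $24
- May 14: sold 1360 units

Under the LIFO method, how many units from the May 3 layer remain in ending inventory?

May 14, 1360 sold [LIFO — newest first]: 231 @ $24 + 304 @ $21 + 155 @ $18 + 292 @ $20 + 333 @ $16 + 45 @ $15 = $26,561
Ending inventory: 144 @ $14 + 187 @ $15 = $4,821

187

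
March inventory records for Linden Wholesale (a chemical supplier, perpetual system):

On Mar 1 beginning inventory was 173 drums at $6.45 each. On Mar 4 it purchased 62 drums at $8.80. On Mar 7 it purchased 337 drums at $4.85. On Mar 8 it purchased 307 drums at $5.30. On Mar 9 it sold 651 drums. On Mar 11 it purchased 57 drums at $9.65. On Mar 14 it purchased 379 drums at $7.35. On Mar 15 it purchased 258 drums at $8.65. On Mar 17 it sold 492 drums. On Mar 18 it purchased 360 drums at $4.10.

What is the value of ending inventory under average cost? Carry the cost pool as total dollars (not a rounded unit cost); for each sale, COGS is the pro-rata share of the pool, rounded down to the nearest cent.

After Mar 1: 173 on hand, pool $1,115.85 (≈ $6.4500 each)
After Mar 4: 235 on hand, pool $1,661.45 (≈ $7.0700 each)
After Mar 7: 572 on hand, pool $3,295.90 (≈ $5.7621 each)
After Mar 8: 879 on hand, pool $4,923.00 (≈ $5.6007 each)
Mar 9, sell 651: 651/879 × $4,923.00 → $3,646.04
After Mar 11: 285 on hand, pool $1,827.01 (≈ $6.4106 each)
After Mar 14: 664 on hand, pool $4,612.66 (≈ $6.9468 each)
After Mar 15: 922 on hand, pool $6,844.36 (≈ $7.4234 each)
Mar 17, sell 492: 492/922 × $6,844.36 → $3,652.30
After Mar 18: 790 on hand, pool $4,668.06 (≈ $5.9089 each)
Total COGS = $3,646.04 + $3,652.30 = $7,298.34
Ending inventory (cost pool remaining) = $4,668.06
Check: goods available $11,966.40 = COGS $7,298.34 + ending $4,668.06

Ending inventory = $4,668.06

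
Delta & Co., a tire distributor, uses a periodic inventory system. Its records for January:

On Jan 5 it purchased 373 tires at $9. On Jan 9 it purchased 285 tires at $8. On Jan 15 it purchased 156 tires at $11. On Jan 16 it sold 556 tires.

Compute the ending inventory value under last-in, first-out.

Jan 16, 556 sold [LIFO — newest first]: 156 @ $11 + 285 @ $8 + 115 @ $9 = $5,031
Ending inventory: 258 @ $9 = $2,322

Ending inventory = $2,322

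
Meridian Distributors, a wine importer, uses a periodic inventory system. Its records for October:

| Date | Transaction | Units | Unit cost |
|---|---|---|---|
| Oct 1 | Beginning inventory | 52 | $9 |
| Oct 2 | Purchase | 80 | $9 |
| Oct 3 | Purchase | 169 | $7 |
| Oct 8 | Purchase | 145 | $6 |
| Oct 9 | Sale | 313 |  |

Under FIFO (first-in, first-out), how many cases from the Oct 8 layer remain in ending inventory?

Oct 9, 313 sold [FIFO — oldest first]: 52 @ $9 + 80 @ $9 + 169 @ $7 + 12 @ $6 = $2,443
Ending inventory: 133 @ $6 = $798

133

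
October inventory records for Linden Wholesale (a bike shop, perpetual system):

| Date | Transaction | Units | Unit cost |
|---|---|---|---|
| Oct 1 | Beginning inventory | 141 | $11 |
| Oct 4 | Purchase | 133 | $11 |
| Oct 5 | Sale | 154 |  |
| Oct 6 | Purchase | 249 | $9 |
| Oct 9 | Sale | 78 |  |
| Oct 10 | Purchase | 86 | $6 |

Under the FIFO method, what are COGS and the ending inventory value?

COGS = $2,552; ending inventory = $3,219

Oct 5, 154 sold [FIFO — oldest first]: 141 @ $11 + 13 @ $11 = $1,694
Oct 9, 78 sold [FIFO — oldest first]: 78 @ $11 = $858
Total COGS = $1,694 + $858 = $2,552
Ending inventory: 42 @ $11 + 249 @ $9 + 86 @ $6 = $3,219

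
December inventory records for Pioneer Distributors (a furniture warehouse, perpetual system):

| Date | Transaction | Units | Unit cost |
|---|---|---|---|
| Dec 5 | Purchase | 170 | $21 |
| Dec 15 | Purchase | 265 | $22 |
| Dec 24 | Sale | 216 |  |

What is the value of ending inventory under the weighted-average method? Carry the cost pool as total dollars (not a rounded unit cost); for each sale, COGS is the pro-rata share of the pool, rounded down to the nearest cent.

After Dec 5: 170 on hand, pool $3,570.00 (≈ $21.0000 each)
After Dec 15: 435 on hand, pool $9,400.00 (≈ $21.6092 each)
Dec 24, sell 216: 216/435 × $9,400.00 → $4,667.58
Ending inventory (cost pool remaining) = $4,732.42

Ending inventory = $4,732.42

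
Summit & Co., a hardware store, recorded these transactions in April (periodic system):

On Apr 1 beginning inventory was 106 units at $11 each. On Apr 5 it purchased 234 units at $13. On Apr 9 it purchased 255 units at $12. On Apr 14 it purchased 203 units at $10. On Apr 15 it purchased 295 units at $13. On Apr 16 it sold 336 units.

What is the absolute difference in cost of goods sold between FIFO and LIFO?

$89

FIFO COGS: 106 @ $11 + 230 @ $13 = $4,156
LIFO COGS: 295 @ $13 + 41 @ $10 = $4,245
Difference = |$4,156 − $4,245| = $89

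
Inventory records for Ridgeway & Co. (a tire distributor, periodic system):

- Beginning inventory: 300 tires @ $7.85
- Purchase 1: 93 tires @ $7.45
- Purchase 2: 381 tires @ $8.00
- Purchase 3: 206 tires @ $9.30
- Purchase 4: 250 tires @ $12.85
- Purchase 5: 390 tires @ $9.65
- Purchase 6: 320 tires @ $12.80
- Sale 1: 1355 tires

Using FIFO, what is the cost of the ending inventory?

Sale 1 (1355) [FIFO — oldest first]: 300 @ $7.85 + 93 @ $7.45 + 381 @ $8.00 + 206 @ $9.30 + 250 @ $12.85 + 125 @ $9.65 = $12,430.40
Ending inventory: 265 @ $9.65 + 320 @ $12.80 = $6,653.25
Check: goods available $19,083.65 = COGS $12,430.40 + ending $6,653.25

Ending inventory = $6,653.25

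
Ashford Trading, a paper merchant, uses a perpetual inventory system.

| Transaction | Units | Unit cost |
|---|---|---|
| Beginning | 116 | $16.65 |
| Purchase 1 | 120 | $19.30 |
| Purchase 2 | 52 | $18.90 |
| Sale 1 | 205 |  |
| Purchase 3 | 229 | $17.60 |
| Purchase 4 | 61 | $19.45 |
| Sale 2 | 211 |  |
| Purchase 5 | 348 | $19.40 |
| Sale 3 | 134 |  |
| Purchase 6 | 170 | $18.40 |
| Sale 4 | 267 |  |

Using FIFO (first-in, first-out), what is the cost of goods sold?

COGS = $15,083.65

Sale 1 (205) [FIFO — oldest first]: 116 @ $16.65 + 89 @ $19.30 = $3,649.10
Sale 2 (211) [FIFO — oldest first]: 31 @ $19.30 + 52 @ $18.90 + 128 @ $17.60 = $3,833.90
Sale 3 (134) [FIFO — oldest first]: 101 @ $17.60 + 33 @ $19.45 = $2,419.45
Sale 4 (267) [FIFO — oldest first]: 28 @ $19.45 + 239 @ $19.40 = $5,181.20
Total COGS = $3,649.10 + $3,833.90 + $2,419.45 + $5,181.20 = $15,083.65
Ending inventory: 109 @ $19.40 + 170 @ $18.40 = $5,242.60
Check: goods available $20,326.25 = COGS $15,083.65 + ending $5,242.60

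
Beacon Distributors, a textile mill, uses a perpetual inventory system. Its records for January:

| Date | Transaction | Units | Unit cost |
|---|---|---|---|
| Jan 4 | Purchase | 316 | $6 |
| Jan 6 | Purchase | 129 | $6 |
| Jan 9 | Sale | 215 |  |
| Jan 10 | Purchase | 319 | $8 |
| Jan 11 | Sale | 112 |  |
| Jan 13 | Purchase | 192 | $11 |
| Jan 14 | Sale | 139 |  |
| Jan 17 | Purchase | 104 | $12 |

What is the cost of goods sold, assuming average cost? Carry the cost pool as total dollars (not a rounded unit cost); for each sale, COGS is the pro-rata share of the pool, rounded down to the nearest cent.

After Jan 4: 316 on hand, pool $1,896.00 (≈ $6.0000 each)
After Jan 6: 445 on hand, pool $2,670.00 (≈ $6.0000 each)
Jan 9, sell 215: 215/445 × $2,670.00 → $1,290.00
After Jan 10: 549 on hand, pool $3,932.00 (≈ $7.1621 each)
Jan 11, sell 112: 112/549 × $3,932.00 → $802.15
After Jan 13: 629 on hand, pool $5,241.85 (≈ $8.3336 each)
Jan 14, sell 139: 139/629 × $5,241.85 → $1,158.37
After Jan 17: 594 on hand, pool $5,331.48 (≈ $8.9756 each)
Total COGS = $1,290.00 + $802.15 + $1,158.37 = $3,250.52
Ending inventory (cost pool remaining) = $5,331.48
Check: goods available $8,582.00 = COGS $3,250.52 + ending $5,331.48

COGS = $3,250.52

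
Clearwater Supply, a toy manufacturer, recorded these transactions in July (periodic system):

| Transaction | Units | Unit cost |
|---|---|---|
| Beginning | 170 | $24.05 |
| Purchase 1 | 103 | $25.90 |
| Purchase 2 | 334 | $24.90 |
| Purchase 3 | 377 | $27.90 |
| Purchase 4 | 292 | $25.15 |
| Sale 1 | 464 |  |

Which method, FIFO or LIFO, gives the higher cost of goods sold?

FIFO COGS: 170 @ $24.05 + 103 @ $25.90 + 191 @ $24.90 = $11,512.10
LIFO COGS: 292 @ $25.15 + 172 @ $27.90 = $12,142.60

LIFO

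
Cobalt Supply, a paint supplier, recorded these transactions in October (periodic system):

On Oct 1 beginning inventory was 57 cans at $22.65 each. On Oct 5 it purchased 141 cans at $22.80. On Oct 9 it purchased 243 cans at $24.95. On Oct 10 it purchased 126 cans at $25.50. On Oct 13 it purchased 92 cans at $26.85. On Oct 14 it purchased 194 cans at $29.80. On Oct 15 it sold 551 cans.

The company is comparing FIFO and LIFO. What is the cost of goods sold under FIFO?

COGS = $13,373.70

FIFO COGS: 57 @ $22.65 + 141 @ $22.80 + 243 @ $24.95 + 110 @ $25.50 = $13,373.70
LIFO COGS: 194 @ $29.80 + 92 @ $26.85 + 126 @ $25.50 + 139 @ $24.95 = $14,932.45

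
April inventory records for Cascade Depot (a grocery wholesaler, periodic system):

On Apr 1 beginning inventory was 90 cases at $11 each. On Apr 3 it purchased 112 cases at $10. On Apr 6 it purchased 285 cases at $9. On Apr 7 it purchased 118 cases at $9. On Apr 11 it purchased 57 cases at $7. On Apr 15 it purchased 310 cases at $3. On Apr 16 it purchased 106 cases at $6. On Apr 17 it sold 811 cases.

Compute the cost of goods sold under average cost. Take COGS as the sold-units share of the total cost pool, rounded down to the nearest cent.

COGS = $5,794.36

Apr 17, sell 811: 811/1078 × $7,702.00 → $5,794.36
Ending inventory (cost pool remaining) = $1,907.64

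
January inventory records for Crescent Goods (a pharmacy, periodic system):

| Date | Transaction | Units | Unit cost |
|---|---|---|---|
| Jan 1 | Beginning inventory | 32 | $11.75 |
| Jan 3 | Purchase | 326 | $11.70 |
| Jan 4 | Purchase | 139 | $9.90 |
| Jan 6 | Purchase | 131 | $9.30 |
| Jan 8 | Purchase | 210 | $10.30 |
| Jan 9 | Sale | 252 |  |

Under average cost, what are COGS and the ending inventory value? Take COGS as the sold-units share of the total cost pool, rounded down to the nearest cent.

COGS = $2,690.68; ending inventory = $6,256.92

Jan 9, sell 252: 252/838 × $8,947.60 → $2,690.68
Ending inventory (cost pool remaining) = $6,256.92
Check: goods available $8,947.60 = COGS $2,690.68 + ending $6,256.92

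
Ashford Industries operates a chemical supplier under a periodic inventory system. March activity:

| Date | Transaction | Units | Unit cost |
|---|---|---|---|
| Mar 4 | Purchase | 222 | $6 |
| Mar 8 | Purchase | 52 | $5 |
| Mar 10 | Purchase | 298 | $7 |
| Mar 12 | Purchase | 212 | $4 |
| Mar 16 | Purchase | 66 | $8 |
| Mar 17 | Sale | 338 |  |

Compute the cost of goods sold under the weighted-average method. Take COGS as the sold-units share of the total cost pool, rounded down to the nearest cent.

COGS = $2,009.70

Mar 17, sell 338: 338/850 × $5,054.00 → $2,009.70
Ending inventory (cost pool remaining) = $3,044.30
Check: goods available $5,054.00 = COGS $2,009.70 + ending $3,044.30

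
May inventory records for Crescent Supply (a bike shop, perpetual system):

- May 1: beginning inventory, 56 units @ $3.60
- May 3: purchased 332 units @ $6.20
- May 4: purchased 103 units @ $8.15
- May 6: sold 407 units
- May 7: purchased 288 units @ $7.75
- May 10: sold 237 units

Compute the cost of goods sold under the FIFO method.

May 6, 407 sold [FIFO — oldest first]: 56 @ $3.60 + 332 @ $6.20 + 19 @ $8.15 = $2,414.85
May 10, 237 sold [FIFO — oldest first]: 84 @ $8.15 + 153 @ $7.75 = $1,870.35
Total COGS = $2,414.85 + $1,870.35 = $4,285.20
Ending inventory: 135 @ $7.75 = $1,046.25
Check: goods available $5,331.45 = COGS $4,285.20 + ending $1,046.25

COGS = $4,285.20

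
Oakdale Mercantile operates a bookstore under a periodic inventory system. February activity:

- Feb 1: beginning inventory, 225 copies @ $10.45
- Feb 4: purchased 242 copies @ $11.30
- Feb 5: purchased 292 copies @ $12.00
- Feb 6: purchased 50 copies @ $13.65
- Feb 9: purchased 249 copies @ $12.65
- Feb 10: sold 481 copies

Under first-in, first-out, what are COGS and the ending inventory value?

COGS = $5,253.85; ending inventory = $7,168.35

Feb 10, 481 sold [FIFO — oldest first]: 225 @ $10.45 + 242 @ $11.30 + 14 @ $12.00 = $5,253.85
Ending inventory: 278 @ $12.00 + 50 @ $13.65 + 249 @ $12.65 = $7,168.35
Check: goods available $12,422.20 = COGS $5,253.85 + ending $7,168.35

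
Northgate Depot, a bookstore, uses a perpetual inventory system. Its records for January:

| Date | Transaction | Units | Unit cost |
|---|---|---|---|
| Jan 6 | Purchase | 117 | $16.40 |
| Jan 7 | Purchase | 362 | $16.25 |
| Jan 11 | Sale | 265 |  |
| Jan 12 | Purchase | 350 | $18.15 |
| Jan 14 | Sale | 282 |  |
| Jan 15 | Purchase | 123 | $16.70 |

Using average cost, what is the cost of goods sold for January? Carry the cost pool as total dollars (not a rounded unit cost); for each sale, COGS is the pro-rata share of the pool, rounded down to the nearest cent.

After Jan 6: 117 on hand, pool $1,918.80 (≈ $16.4000 each)
After Jan 7: 479 on hand, pool $7,801.30 (≈ $16.2866 each)
Jan 11, sell 265: 265/479 × $7,801.30 → $4,315.95
After Jan 12: 564 on hand, pool $9,837.85 (≈ $17.4430 each)
Jan 14, sell 282: 282/564 × $9,837.85 → $4,918.92
After Jan 15: 405 on hand, pool $6,973.03 (≈ $17.2174 each)
Total COGS = $4,315.95 + $4,918.92 = $9,234.87
Ending inventory (cost pool remaining) = $6,973.03

COGS = $9,234.87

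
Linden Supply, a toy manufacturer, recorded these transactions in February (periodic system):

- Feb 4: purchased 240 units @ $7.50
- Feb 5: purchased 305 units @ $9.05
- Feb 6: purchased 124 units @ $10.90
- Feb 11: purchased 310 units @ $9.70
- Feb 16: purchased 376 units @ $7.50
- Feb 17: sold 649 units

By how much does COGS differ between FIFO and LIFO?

$225.75

FIFO COGS: 240 @ $7.50 + 305 @ $9.05 + 104 @ $10.90 = $5,693.85
LIFO COGS: 376 @ $7.50 + 273 @ $9.70 = $5,468.10
Difference = |$5,693.85 − $5,468.10| = $225.75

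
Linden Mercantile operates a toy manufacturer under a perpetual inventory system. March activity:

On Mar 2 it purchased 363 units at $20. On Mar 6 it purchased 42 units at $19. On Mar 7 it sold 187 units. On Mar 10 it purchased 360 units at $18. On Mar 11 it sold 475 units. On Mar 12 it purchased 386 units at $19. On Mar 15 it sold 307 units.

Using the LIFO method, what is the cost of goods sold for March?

Mar 7, 187 sold [LIFO — newest first]: 42 @ $19 + 145 @ $20 = $3,698
Mar 11, 475 sold [LIFO — newest first]: 360 @ $18 + 115 @ $20 = $8,780
Mar 15, 307 sold [LIFO — newest first]: 307 @ $19 = $5,833
Total COGS = $3,698 + $8,780 + $5,833 = $18,311
Ending inventory: 103 @ $20 + 79 @ $19 = $3,561
Check: goods available $21,872 = COGS $18,311 + ending $3,561

COGS = $18,311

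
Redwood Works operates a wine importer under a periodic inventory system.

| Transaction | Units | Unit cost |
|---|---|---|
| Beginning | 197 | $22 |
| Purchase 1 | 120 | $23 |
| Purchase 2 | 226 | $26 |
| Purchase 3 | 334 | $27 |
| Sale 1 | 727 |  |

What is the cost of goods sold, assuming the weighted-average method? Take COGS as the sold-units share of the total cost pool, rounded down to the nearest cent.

Sale 1, sell 727: 727/877 × $21,988.00 → $18,227.22
Ending inventory (cost pool remaining) = $3,760.78
Check: goods available $21,988.00 = COGS $18,227.22 + ending $3,760.78

COGS = $18,227.22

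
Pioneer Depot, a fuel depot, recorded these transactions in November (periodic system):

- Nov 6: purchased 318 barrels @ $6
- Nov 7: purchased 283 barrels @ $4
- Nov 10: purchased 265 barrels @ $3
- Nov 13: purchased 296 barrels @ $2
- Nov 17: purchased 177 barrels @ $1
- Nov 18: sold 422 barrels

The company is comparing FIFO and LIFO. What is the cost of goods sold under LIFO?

FIFO COGS: 318 @ $6 + 104 @ $4 = $2,324
LIFO COGS: 177 @ $1 + 245 @ $2 = $667

COGS = $667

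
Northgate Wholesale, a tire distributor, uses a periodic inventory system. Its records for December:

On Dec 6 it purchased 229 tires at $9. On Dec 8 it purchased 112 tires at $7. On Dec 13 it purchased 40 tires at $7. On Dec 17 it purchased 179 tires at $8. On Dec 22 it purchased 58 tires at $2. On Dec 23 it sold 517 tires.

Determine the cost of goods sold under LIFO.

COGS = $3,764

Dec 23, 517 sold [LIFO — newest first]: 58 @ $2 + 179 @ $8 + 40 @ $7 + 112 @ $7 + 128 @ $9 = $3,764
Ending inventory: 101 @ $9 = $909
Check: goods available $4,673 = COGS $3,764 + ending $909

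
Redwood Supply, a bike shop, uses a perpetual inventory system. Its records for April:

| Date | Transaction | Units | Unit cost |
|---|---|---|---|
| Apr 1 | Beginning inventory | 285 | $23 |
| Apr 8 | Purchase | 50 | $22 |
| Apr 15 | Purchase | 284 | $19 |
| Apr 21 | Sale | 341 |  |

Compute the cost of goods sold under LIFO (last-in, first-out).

Apr 21, 341 sold [LIFO — newest first]: 284 @ $19 + 50 @ $22 + 7 @ $23 = $6,657
Ending inventory: 278 @ $23 = $6,394

COGS = $6,657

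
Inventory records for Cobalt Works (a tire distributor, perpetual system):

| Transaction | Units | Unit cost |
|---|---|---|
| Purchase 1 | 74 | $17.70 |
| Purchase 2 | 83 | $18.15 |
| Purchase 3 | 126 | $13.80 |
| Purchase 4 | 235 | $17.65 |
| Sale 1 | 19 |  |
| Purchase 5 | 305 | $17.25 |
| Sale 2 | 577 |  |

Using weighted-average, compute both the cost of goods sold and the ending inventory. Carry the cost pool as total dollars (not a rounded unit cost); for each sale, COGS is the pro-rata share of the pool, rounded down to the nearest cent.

After Purchase 1: 74 on hand, pool $1,309.80 (≈ $17.7000 each)
After Purchase 2: 157 on hand, pool $2,816.25 (≈ $17.9379 each)
After Purchase 3: 283 on hand, pool $4,555.05 (≈ $16.0956 each)
After Purchase 4: 518 on hand, pool $8,702.80 (≈ $16.8008 each)
Sale 1, sell 19: 19/518 × $8,702.80 → $319.21
After Purchase 5: 804 on hand, pool $13,644.84 (≈ $16.9712 each)
Sale 2, sell 577: 577/804 × $13,644.84 → $9,792.37
Total COGS = $319.21 + $9,792.37 = $10,111.58
Ending inventory (cost pool remaining) = $3,852.47
Check: goods available $13,964.05 = COGS $10,111.58 + ending $3,852.47

COGS = $10,111.58; ending inventory = $3,852.47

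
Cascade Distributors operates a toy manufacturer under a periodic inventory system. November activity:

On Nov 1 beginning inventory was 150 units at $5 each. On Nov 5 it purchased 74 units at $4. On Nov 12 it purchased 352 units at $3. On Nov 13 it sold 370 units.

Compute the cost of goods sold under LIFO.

Nov 13, 370 sold [LIFO — newest first]: 352 @ $3 + 18 @ $4 = $1,128
Ending inventory: 150 @ $5 + 56 @ $4 = $974

COGS = $1,128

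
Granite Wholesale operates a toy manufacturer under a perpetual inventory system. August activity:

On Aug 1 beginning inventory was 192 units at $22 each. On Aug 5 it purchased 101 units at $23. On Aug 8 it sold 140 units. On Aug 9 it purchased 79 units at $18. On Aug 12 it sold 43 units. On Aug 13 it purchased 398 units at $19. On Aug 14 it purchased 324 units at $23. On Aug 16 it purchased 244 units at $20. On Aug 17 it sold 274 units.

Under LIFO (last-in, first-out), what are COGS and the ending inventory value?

Aug 8, 140 sold [LIFO — newest first]: 101 @ $23 + 39 @ $22 = $3,181
Aug 12, 43 sold [LIFO — newest first]: 43 @ $18 = $774
Aug 17, 274 sold [LIFO — newest first]: 244 @ $20 + 30 @ $23 = $5,570
Total COGS = $3,181 + $774 + $5,570 = $9,525
Ending inventory: 153 @ $22 + 36 @ $18 + 398 @ $19 + 294 @ $23 = $18,338

COGS = $9,525; ending inventory = $18,338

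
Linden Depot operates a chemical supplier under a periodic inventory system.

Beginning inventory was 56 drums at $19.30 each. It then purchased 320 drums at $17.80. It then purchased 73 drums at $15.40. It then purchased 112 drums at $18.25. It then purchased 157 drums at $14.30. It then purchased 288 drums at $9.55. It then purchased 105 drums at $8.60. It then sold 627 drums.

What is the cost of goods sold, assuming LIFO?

COGS = $7,303.75

Sale 1 (627) [LIFO — newest first]: 105 @ $8.60 + 288 @ $9.55 + 157 @ $14.30 + 77 @ $18.25 = $7,303.75
Ending inventory: 56 @ $19.30 + 320 @ $17.80 + 73 @ $15.40 + 35 @ $18.25 = $8,539.75
Check: goods available $15,843.50 = COGS $7,303.75 + ending $8,539.75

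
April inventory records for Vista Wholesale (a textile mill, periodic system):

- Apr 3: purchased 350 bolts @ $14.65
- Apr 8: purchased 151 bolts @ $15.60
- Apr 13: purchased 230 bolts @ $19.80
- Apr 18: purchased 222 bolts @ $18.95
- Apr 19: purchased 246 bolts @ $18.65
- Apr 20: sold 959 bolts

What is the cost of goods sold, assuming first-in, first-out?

COGS = $16,355.90

Apr 20, 959 sold [FIFO — oldest first]: 350 @ $14.65 + 151 @ $15.60 + 230 @ $19.80 + 222 @ $18.95 + 6 @ $18.65 = $16,355.90
Ending inventory: 240 @ $18.65 = $4,476.00
Check: goods available $20,831.90 = COGS $16,355.90 + ending $4,476.00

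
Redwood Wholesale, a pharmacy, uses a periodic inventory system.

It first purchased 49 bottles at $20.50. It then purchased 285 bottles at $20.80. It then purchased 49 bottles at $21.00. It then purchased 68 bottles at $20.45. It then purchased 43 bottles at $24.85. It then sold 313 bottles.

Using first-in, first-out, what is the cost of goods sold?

Sale 1 (313) [FIFO — oldest first]: 49 @ $20.50 + 264 @ $20.80 = $6,495.70
Ending inventory: 21 @ $20.80 + 49 @ $21.00 + 68 @ $20.45 + 43 @ $24.85 = $3,924.95

COGS = $6,495.70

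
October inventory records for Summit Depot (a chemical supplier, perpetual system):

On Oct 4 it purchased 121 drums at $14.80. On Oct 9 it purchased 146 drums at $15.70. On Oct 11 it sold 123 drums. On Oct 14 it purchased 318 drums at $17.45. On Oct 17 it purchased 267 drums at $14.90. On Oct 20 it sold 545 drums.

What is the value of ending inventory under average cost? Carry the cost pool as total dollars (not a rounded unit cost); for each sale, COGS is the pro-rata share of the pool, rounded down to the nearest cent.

After Oct 4: 121 on hand, pool $1,790.80 (≈ $14.8000 each)
After Oct 9: 267 on hand, pool $4,083.00 (≈ $15.2921 each)
Oct 11, sell 123: 123/267 × $4,083.00 → $1,880.93
After Oct 14: 462 on hand, pool $7,751.17 (≈ $16.7774 each)
After Oct 17: 729 on hand, pool $11,729.47 (≈ $16.0898 each)
Oct 20, sell 545: 545/729 × $11,729.47 → $8,768.94
Total COGS = $1,880.93 + $8,768.94 = $10,649.87
Ending inventory (cost pool remaining) = $2,960.53

Ending inventory = $2,960.53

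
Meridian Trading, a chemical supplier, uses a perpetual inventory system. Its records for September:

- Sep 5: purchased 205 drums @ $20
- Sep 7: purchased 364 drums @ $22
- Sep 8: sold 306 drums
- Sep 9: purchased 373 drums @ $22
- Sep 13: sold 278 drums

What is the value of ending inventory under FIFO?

Sep 8, 306 sold [FIFO — oldest first]: 205 @ $20 + 101 @ $22 = $6,322
Sep 13, 278 sold [FIFO — oldest first]: 263 @ $22 + 15 @ $22 = $6,116
Total COGS = $6,322 + $6,116 = $12,438
Ending inventory: 358 @ $22 = $7,876

Ending inventory = $7,876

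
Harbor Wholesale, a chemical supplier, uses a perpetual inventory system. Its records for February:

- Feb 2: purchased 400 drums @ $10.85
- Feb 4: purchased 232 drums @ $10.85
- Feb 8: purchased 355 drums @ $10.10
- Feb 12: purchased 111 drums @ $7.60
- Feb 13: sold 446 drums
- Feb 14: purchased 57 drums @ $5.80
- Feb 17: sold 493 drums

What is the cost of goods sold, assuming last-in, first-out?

Feb 13, 446 sold [LIFO — newest first]: 111 @ $7.60 + 335 @ $10.10 = $4,227.10
Feb 17, 493 sold [LIFO — newest first]: 57 @ $5.80 + 20 @ $10.10 + 232 @ $10.85 + 184 @ $10.85 = $5,046.20
Total COGS = $4,227.10 + $5,046.20 = $9,273.30
Ending inventory: 216 @ $10.85 = $2,343.60

COGS = $9,273.30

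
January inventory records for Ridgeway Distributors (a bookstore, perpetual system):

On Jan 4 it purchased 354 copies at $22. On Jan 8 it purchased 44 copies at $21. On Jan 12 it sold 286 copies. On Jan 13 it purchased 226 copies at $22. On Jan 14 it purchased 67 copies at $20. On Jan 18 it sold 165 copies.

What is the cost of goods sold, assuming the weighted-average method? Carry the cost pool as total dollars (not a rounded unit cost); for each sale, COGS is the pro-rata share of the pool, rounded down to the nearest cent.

COGS = $9,830.74

After Jan 4: 354 on hand, pool $7,788.00 (≈ $22.0000 each)
After Jan 8: 398 on hand, pool $8,712.00 (≈ $21.8894 each)
Jan 12, sell 286: 286/398 × $8,712.00 → $6,260.38
After Jan 13: 338 on hand, pool $7,423.62 (≈ $21.9634 each)
After Jan 14: 405 on hand, pool $8,763.62 (≈ $21.6386 each)
Jan 18, sell 165: 165/405 × $8,763.62 → $3,570.36
Total COGS = $6,260.38 + $3,570.36 = $9,830.74
Ending inventory (cost pool remaining) = $5,193.26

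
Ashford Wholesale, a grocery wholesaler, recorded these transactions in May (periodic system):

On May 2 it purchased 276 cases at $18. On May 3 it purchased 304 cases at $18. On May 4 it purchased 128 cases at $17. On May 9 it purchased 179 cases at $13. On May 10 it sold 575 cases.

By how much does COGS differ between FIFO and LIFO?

FIFO COGS: 276 @ $18 + 299 @ $18 = $10,350
LIFO COGS: 179 @ $13 + 128 @ $17 + 268 @ $18 = $9,327
Difference = |$10,350 − $9,327| = $1,023

$1,023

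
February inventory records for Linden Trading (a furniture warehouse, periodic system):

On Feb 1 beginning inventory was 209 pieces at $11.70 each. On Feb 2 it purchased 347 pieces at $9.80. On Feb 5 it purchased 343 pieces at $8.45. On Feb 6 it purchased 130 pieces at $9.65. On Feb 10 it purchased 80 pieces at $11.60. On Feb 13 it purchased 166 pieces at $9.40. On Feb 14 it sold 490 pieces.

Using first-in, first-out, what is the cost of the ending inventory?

Feb 14, 490 sold [FIFO — oldest first]: 209 @ $11.70 + 281 @ $9.80 = $5,199.10
Ending inventory: 66 @ $9.80 + 343 @ $8.45 + 130 @ $9.65 + 80 @ $11.60 + 166 @ $9.40 = $7,288.05

Ending inventory = $7,288.05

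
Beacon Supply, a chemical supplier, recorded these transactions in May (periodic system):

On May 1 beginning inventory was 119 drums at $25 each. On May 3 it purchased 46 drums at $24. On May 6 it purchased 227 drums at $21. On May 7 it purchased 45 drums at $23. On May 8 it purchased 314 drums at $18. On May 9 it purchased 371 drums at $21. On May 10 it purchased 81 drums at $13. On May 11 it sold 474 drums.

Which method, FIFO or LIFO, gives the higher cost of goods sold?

FIFO

FIFO COGS: 119 @ $25 + 46 @ $24 + 227 @ $21 + 45 @ $23 + 37 @ $18 = $10,547
LIFO COGS: 81 @ $13 + 371 @ $21 + 22 @ $18 = $9,240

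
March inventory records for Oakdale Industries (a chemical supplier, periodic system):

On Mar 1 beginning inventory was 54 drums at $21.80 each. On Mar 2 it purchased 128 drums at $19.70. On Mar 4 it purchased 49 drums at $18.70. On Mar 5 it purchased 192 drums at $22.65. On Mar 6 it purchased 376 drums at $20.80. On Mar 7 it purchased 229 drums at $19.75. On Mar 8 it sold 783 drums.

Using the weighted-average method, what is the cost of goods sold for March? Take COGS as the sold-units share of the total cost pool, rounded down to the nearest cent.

Mar 8, sell 783: 783/1028 × $21,307.45 → $16,229.31
Ending inventory (cost pool remaining) = $5,078.14

COGS = $16,229.31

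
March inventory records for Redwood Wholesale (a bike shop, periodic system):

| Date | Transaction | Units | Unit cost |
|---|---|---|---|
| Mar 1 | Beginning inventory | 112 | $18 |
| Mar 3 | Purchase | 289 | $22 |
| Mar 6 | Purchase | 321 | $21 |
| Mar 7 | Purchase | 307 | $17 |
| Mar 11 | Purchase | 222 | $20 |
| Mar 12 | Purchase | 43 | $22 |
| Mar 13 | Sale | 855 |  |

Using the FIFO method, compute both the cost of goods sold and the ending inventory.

Mar 13, 855 sold [FIFO — oldest first]: 112 @ $18 + 289 @ $22 + 321 @ $21 + 133 @ $17 = $17,376
Ending inventory: 174 @ $17 + 222 @ $20 + 43 @ $22 = $8,344
Check: goods available $25,720 = COGS $17,376 + ending $8,344

COGS = $17,376; ending inventory = $8,344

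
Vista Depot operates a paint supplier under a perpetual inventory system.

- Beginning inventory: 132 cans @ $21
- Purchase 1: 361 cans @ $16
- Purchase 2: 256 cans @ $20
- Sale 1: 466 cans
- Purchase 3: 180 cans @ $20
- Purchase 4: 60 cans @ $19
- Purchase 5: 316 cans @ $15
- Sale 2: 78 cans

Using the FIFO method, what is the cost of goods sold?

COGS = $9,568

Sale 1 (466) [FIFO — oldest first]: 132 @ $21 + 334 @ $16 = $8,116
Sale 2 (78) [FIFO — oldest first]: 27 @ $16 + 51 @ $20 = $1,452
Total COGS = $8,116 + $1,452 = $9,568
Ending inventory: 205 @ $20 + 180 @ $20 + 60 @ $19 + 316 @ $15 = $13,580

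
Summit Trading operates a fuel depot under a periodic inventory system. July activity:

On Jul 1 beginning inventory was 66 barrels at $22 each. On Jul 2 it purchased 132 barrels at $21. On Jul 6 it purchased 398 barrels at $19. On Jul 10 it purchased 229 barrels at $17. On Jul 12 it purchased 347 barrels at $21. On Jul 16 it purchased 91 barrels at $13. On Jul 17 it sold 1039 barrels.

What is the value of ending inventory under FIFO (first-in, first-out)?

Ending inventory = $3,976

Jul 17, 1039 sold [FIFO — oldest first]: 66 @ $22 + 132 @ $21 + 398 @ $19 + 229 @ $17 + 214 @ $21 = $20,173
Ending inventory: 133 @ $21 + 91 @ $13 = $3,976
Check: goods available $24,149 = COGS $20,173 + ending $3,976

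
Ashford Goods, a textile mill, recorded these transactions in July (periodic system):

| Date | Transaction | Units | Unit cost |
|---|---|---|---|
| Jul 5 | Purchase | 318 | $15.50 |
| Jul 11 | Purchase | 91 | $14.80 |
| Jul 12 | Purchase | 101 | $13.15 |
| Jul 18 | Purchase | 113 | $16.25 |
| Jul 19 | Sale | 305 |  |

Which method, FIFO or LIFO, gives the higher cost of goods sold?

FIFO

FIFO COGS: 305 @ $15.50 = $4,727.50
LIFO COGS: 113 @ $16.25 + 101 @ $13.15 + 91 @ $14.80 = $4,511.20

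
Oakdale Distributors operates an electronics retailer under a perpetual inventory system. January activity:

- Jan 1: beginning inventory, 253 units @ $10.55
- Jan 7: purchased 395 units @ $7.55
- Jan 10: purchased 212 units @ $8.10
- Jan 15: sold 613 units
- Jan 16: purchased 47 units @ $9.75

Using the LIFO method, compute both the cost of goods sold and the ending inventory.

COGS = $4,762.75; ending inventory = $3,064.10

Jan 15, 613 sold [LIFO — newest first]: 212 @ $8.10 + 395 @ $7.55 + 6 @ $10.55 = $4,762.75
Ending inventory: 247 @ $10.55 + 47 @ $9.75 = $3,064.10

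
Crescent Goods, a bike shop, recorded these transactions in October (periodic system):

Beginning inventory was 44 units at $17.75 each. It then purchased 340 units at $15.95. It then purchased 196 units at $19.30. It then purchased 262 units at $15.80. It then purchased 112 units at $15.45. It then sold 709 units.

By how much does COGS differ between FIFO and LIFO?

$155.15

FIFO COGS: 44 @ $17.75 + 340 @ $15.95 + 196 @ $19.30 + 129 @ $15.80 = $12,025.00
LIFO COGS: 112 @ $15.45 + 262 @ $15.80 + 196 @ $19.30 + 139 @ $15.95 = $11,869.85
Difference = |$12,025.00 − $11,869.85| = $155.15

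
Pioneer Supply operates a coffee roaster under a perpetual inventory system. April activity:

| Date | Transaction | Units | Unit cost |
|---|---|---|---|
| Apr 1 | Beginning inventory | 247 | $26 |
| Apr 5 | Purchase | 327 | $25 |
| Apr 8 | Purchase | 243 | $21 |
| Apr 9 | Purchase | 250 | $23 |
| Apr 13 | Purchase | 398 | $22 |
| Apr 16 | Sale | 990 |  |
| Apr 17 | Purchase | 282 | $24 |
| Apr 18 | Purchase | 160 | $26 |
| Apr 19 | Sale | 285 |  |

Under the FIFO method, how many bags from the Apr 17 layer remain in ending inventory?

Apr 16, 990 sold [FIFO — oldest first]: 247 @ $26 + 327 @ $25 + 243 @ $21 + 173 @ $23 = $23,679
Apr 19, 285 sold [FIFO — oldest first]: 77 @ $23 + 208 @ $22 = $6,347
Total COGS = $23,679 + $6,347 = $30,026
Ending inventory: 190 @ $22 + 282 @ $24 + 160 @ $26 = $15,108

282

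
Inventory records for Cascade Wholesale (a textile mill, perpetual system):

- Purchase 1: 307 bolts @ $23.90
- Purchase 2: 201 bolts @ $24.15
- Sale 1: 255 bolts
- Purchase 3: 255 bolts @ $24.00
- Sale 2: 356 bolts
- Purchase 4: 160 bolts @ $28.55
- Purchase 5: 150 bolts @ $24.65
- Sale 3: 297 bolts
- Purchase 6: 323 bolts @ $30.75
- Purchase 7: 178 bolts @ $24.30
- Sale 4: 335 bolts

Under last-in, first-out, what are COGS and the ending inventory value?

Sale 1 (255) [LIFO — newest first]: 201 @ $24.15 + 54 @ $23.90 = $6,144.75
Sale 2 (356) [LIFO — newest first]: 255 @ $24.00 + 101 @ $23.90 = $8,533.90
Sale 3 (297) [LIFO — newest first]: 150 @ $24.65 + 147 @ $28.55 = $7,894.35
Sale 4 (335) [LIFO — newest first]: 178 @ $24.30 + 157 @ $30.75 = $9,153.15
Total COGS = $6,144.75 + $8,533.90 + $7,894.35 + $9,153.15 = $31,726.15
Ending inventory: 152 @ $23.90 + 13 @ $28.55 + 166 @ $30.75 = $9,108.45
Check: goods available $40,834.60 = COGS $31,726.15 + ending $9,108.45

COGS = $31,726.15; ending inventory = $9,108.45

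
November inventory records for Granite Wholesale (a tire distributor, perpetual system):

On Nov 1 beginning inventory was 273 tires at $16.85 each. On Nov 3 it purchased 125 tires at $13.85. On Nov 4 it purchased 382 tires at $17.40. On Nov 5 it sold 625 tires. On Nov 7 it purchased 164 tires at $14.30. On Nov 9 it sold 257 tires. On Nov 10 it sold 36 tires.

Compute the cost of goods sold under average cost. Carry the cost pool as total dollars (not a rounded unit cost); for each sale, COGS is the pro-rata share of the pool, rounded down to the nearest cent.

COGS = $14,921.95

After Nov 1: 273 on hand, pool $4,600.05 (≈ $16.8500 each)
After Nov 3: 398 on hand, pool $6,331.30 (≈ $15.9078 each)
After Nov 4: 780 on hand, pool $12,978.10 (≈ $16.6386 each)
Nov 5, sell 625: 625/780 × $12,978.10 → $10,399.11
After Nov 7: 319 on hand, pool $4,924.19 (≈ $15.4363 each)
Nov 9, sell 257: 257/319 × $4,924.19 → $3,967.13
Nov 10, sell 36: 36/62 × $957.06 → $555.71
Total COGS = $10,399.11 + $3,967.13 + $555.71 = $14,921.95
Ending inventory (cost pool remaining) = $401.35
Check: goods available $15,323.30 = COGS $14,921.95 + ending $401.35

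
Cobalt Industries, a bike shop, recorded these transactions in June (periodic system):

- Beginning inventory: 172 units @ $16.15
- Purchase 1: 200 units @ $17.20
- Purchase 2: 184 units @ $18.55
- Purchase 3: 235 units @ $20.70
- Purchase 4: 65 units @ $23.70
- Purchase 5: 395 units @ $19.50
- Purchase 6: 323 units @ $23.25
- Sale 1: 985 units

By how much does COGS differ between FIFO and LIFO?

$2,382.65

FIFO COGS: 172 @ $16.15 + 200 @ $17.20 + 184 @ $18.55 + 235 @ $20.70 + 65 @ $23.70 + 129 @ $19.50 = $18,551.50
LIFO COGS: 323 @ $23.25 + 395 @ $19.50 + 65 @ $23.70 + 202 @ $20.70 = $20,934.15
Difference = |$18,551.50 − $20,934.15| = $2,382.65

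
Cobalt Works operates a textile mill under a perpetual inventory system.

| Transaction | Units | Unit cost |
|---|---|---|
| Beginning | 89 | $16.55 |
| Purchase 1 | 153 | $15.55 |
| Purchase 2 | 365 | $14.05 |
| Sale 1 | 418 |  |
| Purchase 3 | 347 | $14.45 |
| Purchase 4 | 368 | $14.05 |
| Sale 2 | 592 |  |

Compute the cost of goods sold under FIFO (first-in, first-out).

COGS = $14,781.30

Sale 1 (418) [FIFO — oldest first]: 89 @ $16.55 + 153 @ $15.55 + 176 @ $14.05 = $6,324.90
Sale 2 (592) [FIFO — oldest first]: 189 @ $14.05 + 347 @ $14.45 + 56 @ $14.05 = $8,456.40
Total COGS = $6,324.90 + $8,456.40 = $14,781.30
Ending inventory: 312 @ $14.05 = $4,383.60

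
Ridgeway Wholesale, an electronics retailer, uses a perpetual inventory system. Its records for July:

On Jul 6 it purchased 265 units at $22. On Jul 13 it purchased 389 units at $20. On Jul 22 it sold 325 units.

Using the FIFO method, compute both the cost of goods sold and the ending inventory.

Jul 22, 325 sold [FIFO — oldest first]: 265 @ $22 + 60 @ $20 = $7,030
Ending inventory: 329 @ $20 = $6,580
Check: goods available $13,610 = COGS $7,030 + ending $6,580

COGS = $7,030; ending inventory = $6,580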